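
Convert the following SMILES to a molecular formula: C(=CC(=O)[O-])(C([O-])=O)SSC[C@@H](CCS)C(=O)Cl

[C9H9ClO5S3]2-

Heavy atoms from the SMILES: 9 C, 1 Cl, 5 O, 3 S.
Implicit hydrogens by atom environment:
  4 × C: no H
  3 × C: 2 H each → 6
  3 × O: no H
  2 × C: 1 H each → 2
  2 × O (charge -1): no H
  2 × S: no H
  1 × Cl: no H
  1 × S: 1 H
  Total hydrogens = 9.
Net charge -2.
Molecular formula: [C9H9ClO5S3]2-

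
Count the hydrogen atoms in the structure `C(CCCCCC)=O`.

14

Hydrogens are implicit in SMILES; fill each atom to its normal valence:
  5 × C: 2 H each → 10
  1 × C: 3 H
  1 × C: 1 H
  1 × O: no H
  Total hydrogens = 14.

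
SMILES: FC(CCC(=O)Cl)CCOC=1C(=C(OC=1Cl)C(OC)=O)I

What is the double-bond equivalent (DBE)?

5

Molecular formula from the SMILES: C12H12Cl2FIO5.
DoU = (2C + 2 + N − H − X)/2 = (2·12 + 2 + 0 − 12 − 4)/2 = 10/2 = 5.
(Structurally: 1 ring(s) + 4 π bond(s) = 5.)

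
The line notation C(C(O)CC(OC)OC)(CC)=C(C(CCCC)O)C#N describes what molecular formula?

Heavy atoms from the SMILES: 15 C, 1 N, 4 O.
Implicit hydrogens by atom environment:
  5 × C: 2 H each → 10
  4 × C: 3 H each → 12
  3 × C: 1 H each → 3
  3 × C: no H
  2 × O: 1 H each → 2
  2 × O: no H
  1 × N: no H
  Total hydrogens = 27.
Molecular formula: C15H27NO4

C15H27NO4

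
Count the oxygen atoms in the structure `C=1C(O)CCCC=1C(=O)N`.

The symbol for oxygen appears 2 times in the SMILES.

2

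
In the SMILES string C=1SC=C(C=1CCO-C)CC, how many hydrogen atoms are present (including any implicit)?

Hydrogens are implicit in SMILES; fill each atom to its normal valence:
  3 × C: 2 H each → 6
  2 × C: 3 H each → 6
  2 × C (aromatic): 1 H each → 2
  2 × C (aromatic): no H
  1 × O: no H
  1 × S (aromatic): no H
  Total hydrogens = 14.

14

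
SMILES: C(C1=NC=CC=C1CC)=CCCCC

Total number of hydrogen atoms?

19

Hydrogens are implicit in SMILES; fill each atom to its normal valence:
  4 × C: 2 H each → 8
  3 × C (aromatic): 1 H each → 3
  2 × C: 3 H each → 6
  2 × C: 1 H each → 2
  2 × C (aromatic): no H
  1 × N (aromatic): no H
  Total hydrogens = 19.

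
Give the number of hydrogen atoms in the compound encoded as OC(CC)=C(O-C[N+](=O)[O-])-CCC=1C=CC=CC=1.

17

Hydrogens are implicit in SMILES; fill each atom to its normal valence:
  5 × C (aromatic): 1 H each → 5
  4 × C: 2 H each → 8
  2 × C: no H
  2 × O: no H
  1 × C: 3 H
  1 × C (aromatic): no H
  1 × N (charge +1): no H
  1 × O: 1 H
  1 × O (charge -1): no H
  Total hydrogens = 17.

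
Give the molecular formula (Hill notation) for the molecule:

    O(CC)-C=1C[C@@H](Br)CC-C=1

Heavy atoms from the SMILES: 1 Br, 8 C, 1 O.
Implicit hydrogens by atom environment:
  4 × C: 2 H each → 8
  2 × C: 1 H each → 2
  1 × Br: no H
  1 × C: 3 H
  1 × C: no H
  1 × O: no H
  Total hydrogens = 13.
Molecular formula: C8H13BrO

C8H13BrO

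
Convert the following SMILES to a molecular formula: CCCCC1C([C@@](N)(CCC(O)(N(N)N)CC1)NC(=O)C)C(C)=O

C16H33N5O3

Heavy atoms from the SMILES: 16 C, 5 N, 3 O.
Implicit hydrogens by atom environment:
  7 × C: 2 H each → 14
  4 × C: no H
  3 × C: 3 H each → 9
  3 × N: 2 H each → 6
  2 × C: 1 H each → 2
  2 × O: no H
  1 × N: 1 H
  1 × N: no H
  1 × O: 1 H
  Total hydrogens = 33.
Molecular formula: C16H33N5O3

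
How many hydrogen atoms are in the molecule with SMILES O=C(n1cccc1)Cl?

4

Hydrogens are implicit in SMILES; fill each atom to its normal valence:
  4 × C (aromatic): 1 H each → 4
  1 × C: no H
  1 × Cl: no H
  1 × N (aromatic): no H
  1 × O: no H
  Total hydrogens = 4.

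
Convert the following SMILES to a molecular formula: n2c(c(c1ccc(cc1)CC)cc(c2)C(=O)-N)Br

Heavy atoms from the SMILES: 1 Br, 14 C, 2 N, 1 O.
Implicit hydrogens by atom environment:
  6 × C (aromatic): 1 H each → 6
  5 × C (aromatic): no H
  1 × Br: no H
  1 × C: 3 H
  1 × C: 2 H
  1 × C: no H
  1 × N: 2 H
  1 × N (aromatic): no H
  1 × O: no H
  Total hydrogens = 13.
Molecular formula: C14H13BrN2O

C14H13BrN2O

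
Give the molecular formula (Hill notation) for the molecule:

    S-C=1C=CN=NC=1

Heavy atoms from the SMILES: 4 C, 2 N, 1 S.
Implicit hydrogens by atom environment:
  3 × C (aromatic): 1 H each → 3
  2 × N (aromatic): no H
  1 × C (aromatic): no H
  1 × S: 1 H
  Total hydrogens = 4.
Molecular formula: C4H4N2S

C4H4N2S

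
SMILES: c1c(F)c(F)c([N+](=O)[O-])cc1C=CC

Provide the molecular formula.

C9H7F2NO2

Heavy atoms from the SMILES: 9 C, 2 F, 1 N, 2 O.
Implicit hydrogens by atom environment:
  4 × C (aromatic): no H
  2 × C (aromatic): 1 H each → 2
  2 × C: 1 H each → 2
  2 × F: no H
  1 × C: 3 H
  1 × N (charge +1): no H
  1 × O: no H
  1 × O (charge -1): no H
  Total hydrogens = 7.
Molecular formula: C9H7F2NO2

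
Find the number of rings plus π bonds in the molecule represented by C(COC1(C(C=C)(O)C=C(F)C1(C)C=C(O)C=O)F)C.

5

Molecular formula from the SMILES: C14H18F2O4.
DoU = (2C + 2 + N − H − X)/2 = (2·14 + 2 + 0 − 18 − 2)/2 = 10/2 = 5.
(Structurally: 1 ring(s) + 4 π bond(s) = 5.)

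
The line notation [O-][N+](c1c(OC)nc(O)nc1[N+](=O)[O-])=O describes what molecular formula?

C5H4N4O6

Heavy atoms from the SMILES: 5 C, 4 N, 6 O.
Implicit hydrogens by atom environment:
  4 × C (aromatic): no H
  3 × O: no H
  2 × N (aromatic): no H
  2 × N (charge +1): no H
  2 × O (charge -1): no H
  1 × C: 3 H
  1 × O: 1 H
  Total hydrogens = 4.
Molecular formula: C5H4N4O6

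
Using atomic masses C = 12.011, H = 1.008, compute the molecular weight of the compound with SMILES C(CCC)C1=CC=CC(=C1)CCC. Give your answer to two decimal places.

176.30

Molecular formula: C13H20.
M = 13×12.011 + 20×1.008 = 176.30 g/mol.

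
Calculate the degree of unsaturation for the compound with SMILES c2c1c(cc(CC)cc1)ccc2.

Molecular formula from the SMILES: C12H12.
DoU = (2C + 2 + N − H − X)/2 = (2·12 + 2 + 0 − 12 − 0)/2 = 14/2 = 7.
(Structurally: 2 ring(s) + 5 π bond(s) = 7.)

7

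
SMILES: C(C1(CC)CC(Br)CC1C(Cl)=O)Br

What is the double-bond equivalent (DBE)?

Molecular formula from the SMILES: C9H13Br2ClO.
DoU = (2C + 2 + N − H − X)/2 = (2·9 + 2 + 0 − 13 − 3)/2 = 4/2 = 2.
(Structurally: 1 ring(s) + 1 π bond(s) = 2.)

2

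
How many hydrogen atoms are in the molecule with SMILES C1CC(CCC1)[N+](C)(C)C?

Hydrogens are implicit in SMILES; fill each atom to its normal valence:
  5 × C: 2 H each → 10
  3 × C: 3 H each → 9
  1 × C: 1 H
  1 × N (charge +1): no H
  Total hydrogens = 20.

20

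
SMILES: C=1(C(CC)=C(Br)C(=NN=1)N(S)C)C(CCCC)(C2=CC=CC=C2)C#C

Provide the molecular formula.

C20H24BrN3S

Heavy atoms from the SMILES: 1 Br, 20 C, 3 N, 1 S.
Implicit hydrogens by atom environment:
  5 × C (aromatic): 1 H each → 5
  5 × C (aromatic): no H
  4 × C: 2 H each → 8
  3 × C: 3 H each → 9
  2 × C: no H
  2 × N (aromatic): no H
  1 × Br: no H
  1 × C: 1 H
  1 × N: no H
  1 × S: 1 H
  Total hydrogens = 24.
Molecular formula: C20H24BrN3S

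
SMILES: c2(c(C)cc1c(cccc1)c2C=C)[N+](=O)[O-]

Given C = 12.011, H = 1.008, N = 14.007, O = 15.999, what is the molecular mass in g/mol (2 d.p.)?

Molecular formula: C13H11NO2.
M = 13×12.011 + 11×1.008 + 1×14.007 + 2×15.999 = 213.24 g/mol.

213.24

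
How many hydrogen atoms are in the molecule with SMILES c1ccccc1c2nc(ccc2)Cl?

Hydrogens are implicit in SMILES; fill each atom to its normal valence:
  8 × C (aromatic): 1 H each → 8
  3 × C (aromatic): no H
  1 × Cl: no H
  1 × N (aromatic): no H
  Total hydrogens = 8.

8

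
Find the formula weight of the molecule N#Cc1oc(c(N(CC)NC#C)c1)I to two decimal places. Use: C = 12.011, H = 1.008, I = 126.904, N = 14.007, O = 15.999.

Molecular formula: C9H8IN3O.
M = 9×12.011 + 8×1.008 + 1×126.904 + 3×14.007 + 1×15.999 = 301.09 g/mol.

301.09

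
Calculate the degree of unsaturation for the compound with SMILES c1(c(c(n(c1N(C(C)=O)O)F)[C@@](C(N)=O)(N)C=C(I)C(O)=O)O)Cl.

Molecular formula from the SMILES: C11H11ClFIN4O6.
DoU = (2C + 2 + N − H − X)/2 = (2·11 + 2 + 4 − 11 − 3)/2 = 14/2 = 7.
(Structurally: 1 ring(s) + 6 π bond(s) = 7.)

7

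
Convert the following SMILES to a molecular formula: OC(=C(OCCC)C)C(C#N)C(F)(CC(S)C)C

Heavy atoms from the SMILES: 13 C, 1 F, 1 N, 2 O, 1 S.
Implicit hydrogens by atom environment:
  4 × C: 3 H each → 12
  4 × C: no H
  3 × C: 2 H each → 6
  2 × C: 1 H each → 2
  1 × F: no H
  1 × N: no H
  1 × O: 1 H
  1 × O: no H
  1 × S: 1 H
  Total hydrogens = 22.
Molecular formula: C13H22FNO2S

C13H22FNO2S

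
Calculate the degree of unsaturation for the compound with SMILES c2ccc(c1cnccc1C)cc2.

Molecular formula from the SMILES: C12H11N.
DoU = (2C + 2 + N − H − X)/2 = (2·12 + 2 + 1 − 11 − 0)/2 = 16/2 = 8.
(Structurally: 2 ring(s) + 6 π bond(s) = 8.)

8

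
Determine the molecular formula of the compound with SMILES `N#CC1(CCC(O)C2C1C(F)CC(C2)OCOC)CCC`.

C16H26FNO3

Heavy atoms from the SMILES: 16 C, 1 F, 1 N, 3 O.
Implicit hydrogens by atom environment:
  7 × C: 2 H each → 14
  5 × C: 1 H each → 5
  2 × C: 3 H each → 6
  2 × C: no H
  2 × O: no H
  1 × F: no H
  1 × N: no H
  1 × O: 1 H
  Total hydrogens = 26.
Molecular formula: C16H26FNO3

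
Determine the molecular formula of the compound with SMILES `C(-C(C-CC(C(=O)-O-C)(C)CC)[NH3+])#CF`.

C11H19FNO2+

Heavy atoms from the SMILES: 11 C, 1 F, 1 N, 2 O.
Implicit hydrogens by atom environment:
  4 × C: no H
  3 × C: 3 H each → 9
  3 × C: 2 H each → 6
  2 × O: no H
  1 × C: 1 H
  1 × F: no H
  1 × N (charge +1): 3 H
  Total hydrogens = 19.
Net charge +1.
Molecular formula: C11H19FNO2+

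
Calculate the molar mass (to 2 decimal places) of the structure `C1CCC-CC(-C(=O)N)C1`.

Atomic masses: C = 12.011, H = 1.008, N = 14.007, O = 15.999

141.21

Molecular formula: C8H15NO.
M = 8×12.011 + 15×1.008 + 1×14.007 + 1×15.999 = 141.21 g/mol.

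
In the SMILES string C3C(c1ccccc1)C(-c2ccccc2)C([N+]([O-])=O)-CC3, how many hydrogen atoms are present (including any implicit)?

Hydrogens are implicit in SMILES; fill each atom to its normal valence:
  10 × C (aromatic): 1 H each → 10
  3 × C: 2 H each → 6
  3 × C: 1 H each → 3
  2 × C (aromatic): no H
  1 × N (charge +1): no H
  1 × O: no H
  1 × O (charge -1): no H
  Total hydrogens = 19.

19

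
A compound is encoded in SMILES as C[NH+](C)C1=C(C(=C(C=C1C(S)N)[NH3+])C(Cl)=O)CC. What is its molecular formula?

[C12H20ClN3OS]2+

Heavy atoms from the SMILES: 12 C, 1 Cl, 3 N, 1 O, 1 S.
Implicit hydrogens by atom environment:
  5 × C (aromatic): no H
  3 × C: 3 H each → 9
  1 × C: 2 H
  1 × C (aromatic): 1 H
  1 × C: 1 H
  1 × C: no H
  1 × Cl: no H
  1 × N (charge +1): 3 H
  1 × N: 2 H
  1 × N (charge +1): 1 H
  1 × O: no H
  1 × S: 1 H
  Total hydrogens = 20.
Net charge +2.
Molecular formula: [C12H20ClN3OS]2+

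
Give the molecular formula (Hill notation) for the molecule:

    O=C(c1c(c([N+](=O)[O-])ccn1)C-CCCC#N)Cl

Heavy atoms from the SMILES: 11 C, 1 Cl, 3 N, 3 O.
Implicit hydrogens by atom environment:
  4 × C: 2 H each → 8
  3 × C (aromatic): no H
  2 × C (aromatic): 1 H each → 2
  2 × C: no H
  2 × O: no H
  1 × Cl: no H
  1 × N (aromatic): no H
  1 × N: no H
  1 × N (charge +1): no H
  1 × O (charge -1): no H
  Total hydrogens = 10.
Molecular formula: C11H10ClN3O3

C11H10ClN3O3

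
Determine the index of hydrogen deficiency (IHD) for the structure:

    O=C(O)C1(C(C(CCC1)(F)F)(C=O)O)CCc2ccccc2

Molecular formula from the SMILES: C16H18F2O4.
DoU = (2C + 2 + N − H − X)/2 = (2·16 + 2 + 0 − 18 − 2)/2 = 14/2 = 7.
(Structurally: 2 ring(s) + 5 π bond(s) = 7.)

7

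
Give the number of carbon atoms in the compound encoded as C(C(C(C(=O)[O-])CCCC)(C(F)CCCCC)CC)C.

The symbol for carbon appears 17 times in the SMILES.

17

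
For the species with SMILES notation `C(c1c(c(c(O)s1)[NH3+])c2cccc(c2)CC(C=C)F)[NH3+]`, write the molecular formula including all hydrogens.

[C15H19FN2OS]2+

Heavy atoms from the SMILES: 15 C, 1 F, 2 N, 1 O, 1 S.
Implicit hydrogens by atom environment:
  6 × C (aromatic): no H
  4 × C (aromatic): 1 H each → 4
  3 × C: 2 H each → 6
  2 × C: 1 H each → 2
  2 × N (charge +1): 3 H each → 6
  1 × F: no H
  1 × O: 1 H
  1 × S (aromatic): no H
  Total hydrogens = 19.
Net charge +2.
Molecular formula: [C15H19FN2OS]2+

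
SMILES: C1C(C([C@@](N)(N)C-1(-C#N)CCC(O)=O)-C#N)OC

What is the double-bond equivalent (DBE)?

Molecular formula from the SMILES: C11H16N4O3.
DoU = (2C + 2 + N − H − X)/2 = (2·11 + 2 + 4 − 16 − 0)/2 = 12/2 = 6.
(Structurally: 1 ring(s) + 5 π bond(s) = 6.)

6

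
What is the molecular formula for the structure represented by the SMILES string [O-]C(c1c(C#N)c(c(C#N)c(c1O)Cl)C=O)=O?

C10H2ClN2O4-

Heavy atoms from the SMILES: 10 C, 1 Cl, 2 N, 4 O.
Implicit hydrogens by atom environment:
  6 × C (aromatic): no H
  3 × C: no H
  2 × N: no H
  2 × O: no H
  1 × C: 1 H
  1 × Cl: no H
  1 × O: 1 H
  1 × O (charge -1): no H
  Total hydrogens = 2.
Net charge -1.
Molecular formula: C10H2ClN2O4-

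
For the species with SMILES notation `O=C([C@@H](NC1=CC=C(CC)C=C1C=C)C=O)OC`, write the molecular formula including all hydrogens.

C14H17NO3

Heavy atoms from the SMILES: 14 C, 1 N, 3 O.
Implicit hydrogens by atom environment:
  3 × C (aromatic): 1 H each → 3
  3 × C: 1 H each → 3
  3 × C (aromatic): no H
  3 × O: no H
  2 × C: 3 H each → 6
  2 × C: 2 H each → 4
  1 × C: no H
  1 × N: 1 H
  Total hydrogens = 17.
Molecular formula: C14H17NO3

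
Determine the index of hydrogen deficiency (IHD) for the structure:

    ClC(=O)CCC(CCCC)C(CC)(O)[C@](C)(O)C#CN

Molecular formula from the SMILES: C15H26ClNO3.
DoU = (2C + 2 + N − H − X)/2 = (2·15 + 2 + 1 − 26 − 1)/2 = 6/2 = 3.
(Structurally: 0 ring(s) + 3 π bond(s) = 3.)

3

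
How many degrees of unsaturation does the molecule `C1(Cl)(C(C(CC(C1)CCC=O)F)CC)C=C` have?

Molecular formula from the SMILES: C13H20ClFO.
DoU = (2C + 2 + N − H − X)/2 = (2·13 + 2 + 0 − 20 − 2)/2 = 6/2 = 3.
(Structurally: 1 ring(s) + 2 π bond(s) = 3.)

3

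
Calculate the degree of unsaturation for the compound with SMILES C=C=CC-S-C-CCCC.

Molecular formula from the SMILES: C9H16S.
DoU = (2C + 2 + N − H − X)/2 = (2·9 + 2 + 0 − 16 − 0)/2 = 4/2 = 2.
(Structurally: 0 ring(s) + 2 π bond(s) = 2.)

2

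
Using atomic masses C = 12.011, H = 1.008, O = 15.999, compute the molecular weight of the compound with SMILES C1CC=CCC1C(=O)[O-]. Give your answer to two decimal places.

Molecular formula: C7H9O2-.
M = 7×12.011 + 9×1.008 + 2×15.999 = 125.15 g/mol.

125.15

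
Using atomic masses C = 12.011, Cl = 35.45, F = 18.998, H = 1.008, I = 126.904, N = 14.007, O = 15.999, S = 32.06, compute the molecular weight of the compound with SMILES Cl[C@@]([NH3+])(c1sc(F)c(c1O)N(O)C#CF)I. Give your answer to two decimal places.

381.54

Molecular formula: C7H5ClF2IN2O2S+.
M = 7×12.011 + 1×35.45 + 2×18.998 + 5×1.008 + 1×126.904 + 2×14.007 + 2×15.999 + 1×32.06 = 381.54 g/mol.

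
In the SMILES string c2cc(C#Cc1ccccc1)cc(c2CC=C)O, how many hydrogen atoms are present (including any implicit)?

Hydrogens are implicit in SMILES; fill each atom to its normal valence:
  8 × C (aromatic): 1 H each → 8
  4 × C (aromatic): no H
  2 × C: 2 H each → 4
  2 × C: no H
  1 × C: 1 H
  1 × O: 1 H
  Total hydrogens = 14.

14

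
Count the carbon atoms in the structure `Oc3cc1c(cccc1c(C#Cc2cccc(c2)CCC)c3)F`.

21

The symbol for carbon appears 21 times in the SMILES. Lowercase c denotes aromatic carbon and counts toward C.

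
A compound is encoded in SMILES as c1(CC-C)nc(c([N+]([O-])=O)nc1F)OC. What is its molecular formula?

Heavy atoms from the SMILES: 8 C, 1 F, 3 N, 3 O.
Implicit hydrogens by atom environment:
  4 × C (aromatic): no H
  2 × C: 3 H each → 6
  2 × C: 2 H each → 4
  2 × N (aromatic): no H
  2 × O: no H
  1 × F: no H
  1 × N (charge +1): no H
  1 × O (charge -1): no H
  Total hydrogens = 10.
Molecular formula: C8H10FN3O3

C8H10FN3O3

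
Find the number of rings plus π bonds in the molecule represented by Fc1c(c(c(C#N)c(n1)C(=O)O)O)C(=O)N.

Molecular formula from the SMILES: C8H4FN3O4.
DoU = (2C + 2 + N − H − X)/2 = (2·8 + 2 + 3 − 4 − 1)/2 = 16/2 = 8.
(Structurally: 1 ring(s) + 7 π bond(s) = 8.)

8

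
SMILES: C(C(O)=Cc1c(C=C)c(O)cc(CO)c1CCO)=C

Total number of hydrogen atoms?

18

Hydrogens are implicit in SMILES; fill each atom to its normal valence:
  5 × C: 2 H each → 10
  5 × C (aromatic): no H
  4 × O: 1 H each → 4
  3 × C: 1 H each → 3
  1 × C (aromatic): 1 H
  1 × C: no H
  Total hydrogens = 18.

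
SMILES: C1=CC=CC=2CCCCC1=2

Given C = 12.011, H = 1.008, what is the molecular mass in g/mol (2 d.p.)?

Molecular formula: C10H12.
M = 10×12.011 + 12×1.008 = 132.21 g/mol.

132.21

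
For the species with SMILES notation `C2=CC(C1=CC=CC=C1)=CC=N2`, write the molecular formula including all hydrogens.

Heavy atoms from the SMILES: 11 C, 1 N.
Implicit hydrogens by atom environment:
  9 × C (aromatic): 1 H each → 9
  2 × C (aromatic): no H
  1 × N (aromatic): no H
  Total hydrogens = 9.
Molecular formula: C11H9N

C11H9N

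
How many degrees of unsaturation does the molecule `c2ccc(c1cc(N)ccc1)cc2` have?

8

Molecular formula from the SMILES: C12H11N.
DoU = (2C + 2 + N − H − X)/2 = (2·12 + 2 + 1 − 11 − 0)/2 = 16/2 = 8.
(Structurally: 2 ring(s) + 6 π bond(s) = 8.)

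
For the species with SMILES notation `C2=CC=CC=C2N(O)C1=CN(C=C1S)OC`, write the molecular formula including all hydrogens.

C11H12N2O2S

Heavy atoms from the SMILES: 11 C, 2 N, 2 O, 1 S.
Implicit hydrogens by atom environment:
  7 × C (aromatic): 1 H each → 7
  3 × C (aromatic): no H
  1 × C: 3 H
  1 × N (aromatic): no H
  1 × N: no H
  1 × O: 1 H
  1 × O: no H
  1 × S: 1 H
  Total hydrogens = 12.
Molecular formula: C11H12N2O2S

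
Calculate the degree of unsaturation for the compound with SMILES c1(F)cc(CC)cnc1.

4

Molecular formula from the SMILES: C7H8FN.
DoU = (2C + 2 + N − H − X)/2 = (2·7 + 2 + 1 − 8 − 1)/2 = 8/2 = 4.
(Structurally: 1 ring(s) + 3 π bond(s) = 4.)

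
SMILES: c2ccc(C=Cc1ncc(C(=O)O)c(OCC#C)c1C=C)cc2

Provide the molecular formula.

Heavy atoms from the SMILES: 19 C, 1 N, 3 O.
Implicit hydrogens by atom environment:
  6 × C (aromatic): 1 H each → 6
  5 × C (aromatic): no H
  4 × C: 1 H each → 4
  2 × C: 2 H each → 4
  2 × C: no H
  2 × O: no H
  1 × N (aromatic): no H
  1 × O: 1 H
  Total hydrogens = 15.
Molecular formula: C19H15NO3

C19H15NO3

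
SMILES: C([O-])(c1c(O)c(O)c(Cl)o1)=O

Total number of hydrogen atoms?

2

Hydrogens are implicit in SMILES; fill each atom to its normal valence:
  4 × C (aromatic): no H
  2 × O: 1 H each → 2
  1 × C: no H
  1 × Cl: no H
  1 × O (aromatic): no H
  1 × O: no H
  1 × O (charge -1): no H
  Total hydrogens = 2.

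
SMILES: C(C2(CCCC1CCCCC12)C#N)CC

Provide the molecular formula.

C14H23N

Heavy atoms from the SMILES: 14 C, 1 N.
Implicit hydrogens by atom environment:
  9 × C: 2 H each → 18
  2 × C: 1 H each → 2
  2 × C: no H
  1 × C: 3 H
  1 × N: no H
  Total hydrogens = 23.
Molecular formula: C14H23N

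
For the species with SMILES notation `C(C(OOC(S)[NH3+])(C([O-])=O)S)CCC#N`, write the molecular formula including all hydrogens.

Heavy atoms from the SMILES: 7 C, 2 N, 4 O, 2 S.
Implicit hydrogens by atom environment:
  3 × C: 2 H each → 6
  3 × C: no H
  3 × O: no H
  2 × S: 1 H each → 2
  1 × C: 1 H
  1 × N (charge +1): 3 H
  1 × N: no H
  1 × O (charge -1): no H
  Total hydrogens = 12.
Molecular formula: C7H12N2O4S2

C7H12N2O4S2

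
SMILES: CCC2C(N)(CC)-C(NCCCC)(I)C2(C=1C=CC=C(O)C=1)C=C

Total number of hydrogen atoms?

Hydrogens are implicit in SMILES; fill each atom to its normal valence:
  6 × C: 2 H each → 12
  4 × C (aromatic): 1 H each → 4
  3 × C: 3 H each → 9
  3 × C: no H
  2 × C: 1 H each → 2
  2 × C (aromatic): no H
  1 × I: no H
  1 × N: 2 H
  1 × N: 1 H
  1 × O: 1 H
  Total hydrogens = 31.

31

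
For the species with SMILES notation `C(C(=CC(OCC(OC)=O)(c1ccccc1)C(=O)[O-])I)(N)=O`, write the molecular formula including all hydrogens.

Heavy atoms from the SMILES: 14 C, 1 I, 1 N, 6 O.
Implicit hydrogens by atom environment:
  5 × C (aromatic): 1 H each → 5
  5 × C: no H
  5 × O: no H
  1 × C: 3 H
  1 × C: 2 H
  1 × C: 1 H
  1 × C (aromatic): no H
  1 × I: no H
  1 × N: 2 H
  1 × O (charge -1): no H
  Total hydrogens = 13.
Net charge -1.
Molecular formula: C14H13INO6-

C14H13INO6-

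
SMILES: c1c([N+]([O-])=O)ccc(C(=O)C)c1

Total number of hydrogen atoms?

7

Hydrogens are implicit in SMILES; fill each atom to its normal valence:
  4 × C (aromatic): 1 H each → 4
  2 × C (aromatic): no H
  2 × O: no H
  1 × C: 3 H
  1 × C: no H
  1 × N (charge +1): no H
  1 × O (charge -1): no H
  Total hydrogens = 7.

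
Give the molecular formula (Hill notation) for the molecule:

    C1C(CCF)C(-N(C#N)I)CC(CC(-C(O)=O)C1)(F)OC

Heavy atoms from the SMILES: 13 C, 2 F, 1 I, 2 N, 3 O.
Implicit hydrogens by atom environment:
  6 × C: 2 H each → 12
  3 × C: 1 H each → 3
  3 × C: no H
  2 × F: no H
  2 × N: no H
  2 × O: no H
  1 × C: 3 H
  1 × I: no H
  1 × O: 1 H
  Total hydrogens = 19.
Molecular formula: C13H19F2IN2O3

C13H19F2IN2O3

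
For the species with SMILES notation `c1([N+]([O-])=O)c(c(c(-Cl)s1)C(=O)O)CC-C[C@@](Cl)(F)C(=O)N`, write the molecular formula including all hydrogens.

C10H9Cl2FN2O5S

Heavy atoms from the SMILES: 10 C, 2 Cl, 1 F, 2 N, 5 O, 1 S.
Implicit hydrogens by atom environment:
  4 × C (aromatic): no H
  3 × C: 2 H each → 6
  3 × C: no H
  3 × O: no H
  2 × Cl: no H
  1 × F: no H
  1 × N: 2 H
  1 × N (charge +1): no H
  1 × O: 1 H
  1 × O (charge -1): no H
  1 × S (aromatic): no H
  Total hydrogens = 9.
Molecular formula: C10H9Cl2FN2O5S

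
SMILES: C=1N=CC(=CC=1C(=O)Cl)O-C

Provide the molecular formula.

C7H6ClNO2

Heavy atoms from the SMILES: 7 C, 1 Cl, 1 N, 2 O.
Implicit hydrogens by atom environment:
  3 × C (aromatic): 1 H each → 3
  2 × C (aromatic): no H
  2 × O: no H
  1 × C: 3 H
  1 × C: no H
  1 × Cl: no H
  1 × N (aromatic): no H
  Total hydrogens = 6.
Molecular formula: C7H6ClNO2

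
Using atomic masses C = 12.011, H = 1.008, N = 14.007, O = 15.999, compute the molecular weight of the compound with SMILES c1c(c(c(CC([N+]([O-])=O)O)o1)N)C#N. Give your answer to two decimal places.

197.15

Molecular formula: C7H7N3O4.
M = 7×12.011 + 7×1.008 + 3×14.007 + 4×15.999 = 197.15 g/mol.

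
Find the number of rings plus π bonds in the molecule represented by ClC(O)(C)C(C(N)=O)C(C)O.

Molecular formula from the SMILES: C6H12ClNO3.
DoU = (2C + 2 + N − H − X)/2 = (2·6 + 2 + 1 − 12 − 1)/2 = 2/2 = 1.
(Structurally: 0 ring(s) + 1 π bond(s) = 1.)

1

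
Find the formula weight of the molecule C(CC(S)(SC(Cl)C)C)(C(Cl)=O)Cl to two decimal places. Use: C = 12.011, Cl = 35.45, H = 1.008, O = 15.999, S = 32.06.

281.63

Molecular formula: C7H11Cl3OS2.
M = 7×12.011 + 3×35.45 + 11×1.008 + 1×15.999 + 2×32.06 = 281.63 g/mol.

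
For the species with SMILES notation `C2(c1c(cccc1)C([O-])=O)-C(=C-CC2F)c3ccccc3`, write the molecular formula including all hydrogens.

Heavy atoms from the SMILES: 18 C, 1 F, 2 O.
Implicit hydrogens by atom environment:
  9 × C (aromatic): 1 H each → 9
  3 × C: 1 H each → 3
  3 × C (aromatic): no H
  2 × C: no H
  1 × C: 2 H
  1 × F: no H
  1 × O: no H
  1 × O (charge -1): no H
  Total hydrogens = 14.
Net charge -1.
Molecular formula: C18H14FO2-

C18H14FO2-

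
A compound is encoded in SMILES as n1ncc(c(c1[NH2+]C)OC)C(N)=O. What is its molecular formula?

Heavy atoms from the SMILES: 7 C, 4 N, 2 O.
Implicit hydrogens by atom environment:
  3 × C (aromatic): no H
  2 × C: 3 H each → 6
  2 × N (aromatic): no H
  2 × O: no H
  1 × C (aromatic): 1 H
  1 × C: no H
  1 × N: 2 H
  1 × N (charge +1): 2 H
  Total hydrogens = 11.
Net charge +1.
Molecular formula: C7H11N4O2+

C7H11N4O2+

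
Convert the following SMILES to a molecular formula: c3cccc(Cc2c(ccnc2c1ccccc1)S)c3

C18H15NS

Heavy atoms from the SMILES: 18 C, 1 N, 1 S.
Implicit hydrogens by atom environment:
  12 × C (aromatic): 1 H each → 12
  5 × C (aromatic): no H
  1 × C: 2 H
  1 × N (aromatic): no H
  1 × S: 1 H
  Total hydrogens = 15.
Molecular formula: C18H15NS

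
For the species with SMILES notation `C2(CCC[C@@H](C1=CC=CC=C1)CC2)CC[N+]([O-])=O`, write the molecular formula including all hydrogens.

C15H21NO2

Heavy atoms from the SMILES: 15 C, 1 N, 2 O.
Implicit hydrogens by atom environment:
  7 × C: 2 H each → 14
  5 × C (aromatic): 1 H each → 5
  2 × C: 1 H each → 2
  1 × C (aromatic): no H
  1 × N (charge +1): no H
  1 × O: no H
  1 × O (charge -1): no H
  Total hydrogens = 21.
Molecular formula: C15H21NO2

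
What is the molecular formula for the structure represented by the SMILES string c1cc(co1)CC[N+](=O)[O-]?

Heavy atoms from the SMILES: 6 C, 1 N, 3 O.
Implicit hydrogens by atom environment:
  3 × C (aromatic): 1 H each → 3
  2 × C: 2 H each → 4
  1 × C (aromatic): no H
  1 × N (charge +1): no H
  1 × O (aromatic): no H
  1 × O: no H
  1 × O (charge -1): no H
  Total hydrogens = 7.
Molecular formula: C6H7NO3

C6H7NO3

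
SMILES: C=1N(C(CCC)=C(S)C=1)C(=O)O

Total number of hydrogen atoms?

11

Hydrogens are implicit in SMILES; fill each atom to its normal valence:
  2 × C: 2 H each → 4
  2 × C (aromatic): 1 H each → 2
  2 × C (aromatic): no H
  1 × C: 3 H
  1 × C: no H
  1 × N (aromatic): no H
  1 × O: 1 H
  1 × O: no H
  1 × S: 1 H
  Total hydrogens = 11.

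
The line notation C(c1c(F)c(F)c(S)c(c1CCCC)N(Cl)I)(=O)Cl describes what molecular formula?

C11H10Cl2F2INOS

Heavy atoms from the SMILES: 11 C, 2 Cl, 2 F, 1 I, 1 N, 1 O, 1 S.
Implicit hydrogens by atom environment:
  6 × C (aromatic): no H
  3 × C: 2 H each → 6
  2 × Cl: no H
  2 × F: no H
  1 × C: 3 H
  1 × C: no H
  1 × I: no H
  1 × N: no H
  1 × O: no H
  1 × S: 1 H
  Total hydrogens = 10.
Molecular formula: C11H10Cl2F2INOS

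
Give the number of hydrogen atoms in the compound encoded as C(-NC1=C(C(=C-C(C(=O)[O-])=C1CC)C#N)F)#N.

Hydrogens are implicit in SMILES; fill each atom to its normal valence:
  5 × C (aromatic): no H
  3 × C: no H
  2 × N: no H
  1 × C: 3 H
  1 × C: 2 H
  1 × C (aromatic): 1 H
  1 × F: no H
  1 × N: 1 H
  1 × O: no H
  1 × O (charge -1): no H
  Total hydrogens = 7.

7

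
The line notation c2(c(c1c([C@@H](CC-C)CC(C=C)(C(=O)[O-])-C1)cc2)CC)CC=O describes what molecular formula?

C20H25O3-

Heavy atoms from the SMILES: 20 C, 3 O.
Implicit hydrogens by atom environment:
  7 × C: 2 H each → 14
  4 × C (aromatic): no H
  3 × C: 1 H each → 3
  2 × C: 3 H each → 6
  2 × C (aromatic): 1 H each → 2
  2 × C: no H
  2 × O: no H
  1 × O (charge -1): no H
  Total hydrogens = 25.
Net charge -1.
Molecular formula: C20H25O3-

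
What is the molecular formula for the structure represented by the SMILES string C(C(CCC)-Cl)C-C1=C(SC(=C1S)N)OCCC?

C13H22ClNOS2

Heavy atoms from the SMILES: 13 C, 1 Cl, 1 N, 1 O, 2 S.
Implicit hydrogens by atom environment:
  6 × C: 2 H each → 12
  4 × C (aromatic): no H
  2 × C: 3 H each → 6
  1 × C: 1 H
  1 × Cl: no H
  1 × N: 2 H
  1 × O: no H
  1 × S: 1 H
  1 × S (aromatic): no H
  Total hydrogens = 22.
Molecular formula: C13H22ClNOS2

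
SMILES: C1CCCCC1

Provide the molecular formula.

C6H12

Heavy atoms from the SMILES: 6 C.
Implicit hydrogens by atom environment:
  6 × C: 2 H each → 12
  Total hydrogens = 12.
Molecular formula: C6H12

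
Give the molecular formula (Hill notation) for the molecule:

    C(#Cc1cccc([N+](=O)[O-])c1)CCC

Heavy atoms from the SMILES: 11 C, 1 N, 2 O.
Implicit hydrogens by atom environment:
  4 × C (aromatic): 1 H each → 4
  2 × C: 2 H each → 4
  2 × C (aromatic): no H
  2 × C: no H
  1 × C: 3 H
  1 × N (charge +1): no H
  1 × O: no H
  1 × O (charge -1): no H
  Total hydrogens = 11.
Molecular formula: C11H11NO2

C11H11NO2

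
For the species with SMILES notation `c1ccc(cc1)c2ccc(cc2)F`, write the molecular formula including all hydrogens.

C12H9F

Heavy atoms from the SMILES: 12 C, 1 F.
Implicit hydrogens by atom environment:
  9 × C (aromatic): 1 H each → 9
  3 × C (aromatic): no H
  1 × F: no H
  Total hydrogens = 9.
Molecular formula: C12H9F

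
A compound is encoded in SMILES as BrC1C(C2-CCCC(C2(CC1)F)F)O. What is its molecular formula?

Heavy atoms from the SMILES: 1 Br, 10 C, 2 F, 1 O.
Implicit hydrogens by atom environment:
  5 × C: 2 H each → 10
  4 × C: 1 H each → 4
  2 × F: no H
  1 × Br: no H
  1 × C: no H
  1 × O: 1 H
  Total hydrogens = 15.
Molecular formula: C10H15BrF2O

C10H15BrF2O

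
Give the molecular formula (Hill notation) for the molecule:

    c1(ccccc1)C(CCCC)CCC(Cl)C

Heavy atoms from the SMILES: 15 C, 1 Cl.
Implicit hydrogens by atom environment:
  5 × C: 2 H each → 10
  5 × C (aromatic): 1 H each → 5
  2 × C: 3 H each → 6
  2 × C: 1 H each → 2
  1 × C (aromatic): no H
  1 × Cl: no H
  Total hydrogens = 23.
Molecular formula: C15H23Cl

C15H23Cl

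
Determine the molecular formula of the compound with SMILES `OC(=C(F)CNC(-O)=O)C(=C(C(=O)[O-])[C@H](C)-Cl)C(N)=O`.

Heavy atoms from the SMILES: 10 C, 1 Cl, 1 F, 2 N, 6 O.
Implicit hydrogens by atom environment:
  7 × C: no H
  3 × O: no H
  2 × O: 1 H each → 2
  1 × C: 3 H
  1 × C: 2 H
  1 × C: 1 H
  1 × Cl: no H
  1 × F: no H
  1 × N: 2 H
  1 × N: 1 H
  1 × O (charge -1): no H
  Total hydrogens = 11.
Net charge -1.
Molecular formula: C10H11ClFN2O6-

C10H11ClFN2O6-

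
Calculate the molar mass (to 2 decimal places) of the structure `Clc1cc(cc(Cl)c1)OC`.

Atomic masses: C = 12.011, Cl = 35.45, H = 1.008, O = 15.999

177.02

Molecular formula: C7H6Cl2O.
M = 7×12.011 + 2×35.45 + 6×1.008 + 1×15.999 = 177.02 g/mol.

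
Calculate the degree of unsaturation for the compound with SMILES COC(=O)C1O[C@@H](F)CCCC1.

Molecular formula from the SMILES: C8H13FO3.
DoU = (2C + 2 + N − H − X)/2 = (2·8 + 2 + 0 − 13 − 1)/2 = 4/2 = 2.
(Structurally: 1 ring(s) + 1 π bond(s) = 2.)

2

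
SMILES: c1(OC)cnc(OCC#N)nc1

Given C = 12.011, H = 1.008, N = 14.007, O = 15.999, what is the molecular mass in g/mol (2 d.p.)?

165.15

Molecular formula: C7H7N3O2.
M = 7×12.011 + 7×1.008 + 3×14.007 + 2×15.999 = 165.15 g/mol.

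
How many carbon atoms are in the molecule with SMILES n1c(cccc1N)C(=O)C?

The symbol for carbon appears 7 times in the SMILES. Lowercase c denotes aromatic carbon and counts toward C.

7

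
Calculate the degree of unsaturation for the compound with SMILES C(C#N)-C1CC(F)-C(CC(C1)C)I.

Molecular formula from the SMILES: C10H15FIN.
DoU = (2C + 2 + N − H − X)/2 = (2·10 + 2 + 1 − 15 − 2)/2 = 6/2 = 3.
(Structurally: 1 ring(s) + 2 π bond(s) = 3.)

3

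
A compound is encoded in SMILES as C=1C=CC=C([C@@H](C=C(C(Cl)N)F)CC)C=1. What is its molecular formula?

C12H15ClFN

Heavy atoms from the SMILES: 12 C, 1 Cl, 1 F, 1 N.
Implicit hydrogens by atom environment:
  5 × C (aromatic): 1 H each → 5
  3 × C: 1 H each → 3
  1 × C: 3 H
  1 × C: 2 H
  1 × C: no H
  1 × C (aromatic): no H
  1 × Cl: no H
  1 × F: no H
  1 × N: 2 H
  Total hydrogens = 15.
Molecular formula: C12H15ClFN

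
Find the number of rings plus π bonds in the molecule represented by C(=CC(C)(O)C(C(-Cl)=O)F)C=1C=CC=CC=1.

6

Molecular formula from the SMILES: C12H12ClFO2.
DoU = (2C + 2 + N − H − X)/2 = (2·12 + 2 + 0 − 12 − 2)/2 = 12/2 = 6.
(Structurally: 1 ring(s) + 5 π bond(s) = 6.)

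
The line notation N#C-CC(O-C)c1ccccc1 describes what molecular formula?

Heavy atoms from the SMILES: 10 C, 1 N, 1 O.
Implicit hydrogens by atom environment:
  5 × C (aromatic): 1 H each → 5
  1 × C: 3 H
  1 × C: 2 H
  1 × C: 1 H
  1 × C (aromatic): no H
  1 × C: no H
  1 × N: no H
  1 × O: no H
  Total hydrogens = 11.
Molecular formula: C10H11NO

C10H11NO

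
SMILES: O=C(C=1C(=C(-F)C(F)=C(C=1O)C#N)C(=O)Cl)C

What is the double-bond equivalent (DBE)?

8

Molecular formula from the SMILES: C10H4ClF2NO3.
DoU = (2C + 2 + N − H − X)/2 = (2·10 + 2 + 1 − 4 − 3)/2 = 16/2 = 8.
(Structurally: 1 ring(s) + 7 π bond(s) = 8.)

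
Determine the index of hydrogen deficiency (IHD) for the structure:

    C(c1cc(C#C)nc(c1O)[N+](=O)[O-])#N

Molecular formula from the SMILES: C8H3N3O3.
DoU = (2C + 2 + N − H − X)/2 = (2·8 + 2 + 3 − 3 − 0)/2 = 18/2 = 9.
(Structurally: 1 ring(s) + 8 π bond(s) = 9.)

9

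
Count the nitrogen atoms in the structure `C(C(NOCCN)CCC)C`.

2

The symbol for nitrogen appears 2 times in the SMILES.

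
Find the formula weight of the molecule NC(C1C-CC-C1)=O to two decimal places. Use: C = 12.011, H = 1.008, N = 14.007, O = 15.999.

113.16

Molecular formula: C6H11NO.
M = 6×12.011 + 11×1.008 + 1×14.007 + 1×15.999 = 113.16 g/mol.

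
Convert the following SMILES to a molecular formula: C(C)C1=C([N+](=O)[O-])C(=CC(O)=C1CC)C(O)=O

C11H13NO5

Heavy atoms from the SMILES: 11 C, 1 N, 5 O.
Implicit hydrogens by atom environment:
  5 × C (aromatic): no H
  2 × C: 3 H each → 6
  2 × C: 2 H each → 4
  2 × O: 1 H each → 2
  2 × O: no H
  1 × C (aromatic): 1 H
  1 × C: no H
  1 × N (charge +1): no H
  1 × O (charge -1): no H
  Total hydrogens = 13.
Molecular formula: C11H13NO5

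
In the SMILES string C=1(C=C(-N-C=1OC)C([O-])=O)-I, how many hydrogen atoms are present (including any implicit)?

5

Hydrogens are implicit in SMILES; fill each atom to its normal valence:
  3 × C (aromatic): no H
  2 × O: no H
  1 × C: 3 H
  1 × C (aromatic): 1 H
  1 × C: no H
  1 × I: no H
  1 × N (aromatic): 1 H
  1 × O (charge -1): no H
  Total hydrogens = 5.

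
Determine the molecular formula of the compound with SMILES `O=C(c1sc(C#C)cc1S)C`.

C8H6OS2

Heavy atoms from the SMILES: 8 C, 1 O, 2 S.
Implicit hydrogens by atom environment:
  3 × C (aromatic): no H
  2 × C: no H
  1 × C: 3 H
  1 × C (aromatic): 1 H
  1 × C: 1 H
  1 × O: no H
  1 × S: 1 H
  1 × S (aromatic): no H
  Total hydrogens = 6.
Molecular formula: C8H6OS2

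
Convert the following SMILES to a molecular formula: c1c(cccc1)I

Heavy atoms from the SMILES: 6 C, 1 I.
Implicit hydrogens by atom environment:
  5 × C (aromatic): 1 H each → 5
  1 × C (aromatic): no H
  1 × I: no H
  Total hydrogens = 5.
Molecular formula: C6H5I

C6H5I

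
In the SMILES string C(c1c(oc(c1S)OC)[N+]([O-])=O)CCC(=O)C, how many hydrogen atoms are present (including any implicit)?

13

Hydrogens are implicit in SMILES; fill each atom to its normal valence:
  4 × C (aromatic): no H
  3 × C: 2 H each → 6
  3 × O: no H
  2 × C: 3 H each → 6
  1 × C: no H
  1 × N (charge +1): no H
  1 × O (aromatic): no H
  1 × O (charge -1): no H
  1 × S: 1 H
  Total hydrogens = 13.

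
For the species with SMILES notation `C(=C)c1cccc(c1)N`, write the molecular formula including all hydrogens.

Heavy atoms from the SMILES: 8 C, 1 N.
Implicit hydrogens by atom environment:
  4 × C (aromatic): 1 H each → 4
  2 × C (aromatic): no H
  1 × C: 2 H
  1 × C: 1 H
  1 × N: 2 H
  Total hydrogens = 9.
Molecular formula: C8H9N

C8H9N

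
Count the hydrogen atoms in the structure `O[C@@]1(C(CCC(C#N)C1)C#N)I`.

Hydrogens are implicit in SMILES; fill each atom to its normal valence:
  3 × C: 2 H each → 6
  3 × C: no H
  2 × C: 1 H each → 2
  2 × N: no H
  1 × I: no H
  1 × O: 1 H
  Total hydrogens = 9.

9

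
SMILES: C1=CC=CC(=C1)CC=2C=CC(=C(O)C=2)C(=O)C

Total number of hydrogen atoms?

14

Hydrogens are implicit in SMILES; fill each atom to its normal valence:
  8 × C (aromatic): 1 H each → 8
  4 × C (aromatic): no H
  1 × C: 3 H
  1 × C: 2 H
  1 × C: no H
  1 × O: 1 H
  1 × O: no H
  Total hydrogens = 14.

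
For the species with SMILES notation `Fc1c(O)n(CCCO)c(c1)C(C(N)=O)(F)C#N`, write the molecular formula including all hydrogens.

Heavy atoms from the SMILES: 10 C, 2 F, 3 N, 3 O.
Implicit hydrogens by atom environment:
  3 × C: 2 H each → 6
  3 × C (aromatic): no H
  3 × C: no H
  2 × F: no H
  2 × O: 1 H each → 2
  1 × C (aromatic): 1 H
  1 × N: 2 H
  1 × N (aromatic): no H
  1 × N: no H
  1 × O: no H
  Total hydrogens = 11.
Molecular formula: C10H11F2N3O3

C10H11F2N3O3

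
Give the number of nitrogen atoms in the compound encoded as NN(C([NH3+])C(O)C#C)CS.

3

The symbol for nitrogen appears 3 times in the SMILES.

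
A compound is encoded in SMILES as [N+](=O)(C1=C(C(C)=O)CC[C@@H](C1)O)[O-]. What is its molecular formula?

C8H11NO4

Heavy atoms from the SMILES: 8 C, 1 N, 4 O.
Implicit hydrogens by atom environment:
  3 × C: 2 H each → 6
  3 × C: no H
  2 × O: no H
  1 × C: 3 H
  1 × C: 1 H
  1 × N (charge +1): no H
  1 × O: 1 H
  1 × O (charge -1): no H
  Total hydrogens = 11.
Molecular formula: C8H11NO4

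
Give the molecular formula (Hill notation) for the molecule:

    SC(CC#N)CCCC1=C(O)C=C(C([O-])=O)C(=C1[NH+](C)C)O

Heavy atoms from the SMILES: 15 C, 2 N, 4 O, 1 S.
Implicit hydrogens by atom environment:
  5 × C (aromatic): no H
  4 × C: 2 H each → 8
  2 × C: 3 H each → 6
  2 × C: no H
  2 × O: 1 H each → 2
  1 × C (aromatic): 1 H
  1 × C: 1 H
  1 × N (charge +1): 1 H
  1 × N: no H
  1 × O: no H
  1 × O (charge -1): no H
  1 × S: 1 H
  Total hydrogens = 20.
Molecular formula: C15H20N2O4S

C15H20N2O4S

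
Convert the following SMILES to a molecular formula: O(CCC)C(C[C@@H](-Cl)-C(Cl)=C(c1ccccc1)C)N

Heavy atoms from the SMILES: 15 C, 2 Cl, 1 N, 1 O.
Implicit hydrogens by atom environment:
  5 × C (aromatic): 1 H each → 5
  3 × C: 2 H each → 6
  2 × C: 3 H each → 6
  2 × C: 1 H each → 2
  2 × C: no H
  2 × Cl: no H
  1 × C (aromatic): no H
  1 × N: 2 H
  1 × O: no H
  Total hydrogens = 21.
Molecular formula: C15H21Cl2NO

C15H21Cl2NO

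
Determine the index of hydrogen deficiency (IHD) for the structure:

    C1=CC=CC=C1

4

Molecular formula from the SMILES: C6H6.
DoU = (2C + 2 + N − H − X)/2 = (2·6 + 2 + 0 − 6 − 0)/2 = 8/2 = 4.
(Structurally: 1 ring(s) + 3 π bond(s) = 4.)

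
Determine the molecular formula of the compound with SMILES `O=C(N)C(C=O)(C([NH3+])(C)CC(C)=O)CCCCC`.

C13H25N2O3+

Heavy atoms from the SMILES: 13 C, 2 N, 3 O.
Implicit hydrogens by atom environment:
  5 × C: 2 H each → 10
  4 × C: no H
  3 × C: 3 H each → 9
  3 × O: no H
  1 × C: 1 H
  1 × N (charge +1): 3 H
  1 × N: 2 H
  Total hydrogens = 25.
Net charge +1.
Molecular formula: C13H25N2O3+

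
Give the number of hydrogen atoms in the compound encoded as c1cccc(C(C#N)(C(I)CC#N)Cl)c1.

8

Hydrogens are implicit in SMILES; fill each atom to its normal valence:
  5 × C (aromatic): 1 H each → 5
  3 × C: no H
  2 × N: no H
  1 × C: 2 H
  1 × C: 1 H
  1 × C (aromatic): no H
  1 × Cl: no H
  1 × I: no H
  Total hydrogens = 8.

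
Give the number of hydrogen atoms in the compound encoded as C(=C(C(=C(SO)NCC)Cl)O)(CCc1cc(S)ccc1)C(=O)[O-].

Hydrogens are implicit in SMILES; fill each atom to its normal valence:
  5 × C: no H
  4 × C (aromatic): 1 H each → 4
  3 × C: 2 H each → 6
  2 × C (aromatic): no H
  2 × O: 1 H each → 2
  1 × C: 3 H
  1 × Cl: no H
  1 × N: 1 H
  1 × O: no H
  1 × O (charge -1): no H
  1 × S: 1 H
  1 × S: no H
  Total hydrogens = 17.

17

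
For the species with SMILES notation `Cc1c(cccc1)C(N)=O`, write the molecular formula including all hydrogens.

Heavy atoms from the SMILES: 8 C, 1 N, 1 O.
Implicit hydrogens by atom environment:
  4 × C (aromatic): 1 H each → 4
  2 × C (aromatic): no H
  1 × C: 3 H
  1 × C: no H
  1 × N: 2 H
  1 × O: no H
  Total hydrogens = 9.
Molecular formula: C8H9NO

C8H9NO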